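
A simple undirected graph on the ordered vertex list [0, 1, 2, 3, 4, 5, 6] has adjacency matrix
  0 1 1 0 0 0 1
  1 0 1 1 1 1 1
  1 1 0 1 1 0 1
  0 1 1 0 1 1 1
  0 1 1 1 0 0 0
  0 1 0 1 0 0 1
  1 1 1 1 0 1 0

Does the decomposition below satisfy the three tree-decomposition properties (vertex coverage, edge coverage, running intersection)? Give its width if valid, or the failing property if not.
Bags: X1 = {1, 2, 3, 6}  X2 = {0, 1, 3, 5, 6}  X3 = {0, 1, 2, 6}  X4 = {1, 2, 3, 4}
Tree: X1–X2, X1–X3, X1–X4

A tree decomposition must satisfy three properties: every vertex lies in some bag; for every edge, both endpoints lie together in some bag; and for every vertex, the bags containing it form a connected subtree. Here bags containing vertex 0 are not connected in the tree, so the decomposition is invalid.

No — bags containing vertex 0 are not connected in the tree.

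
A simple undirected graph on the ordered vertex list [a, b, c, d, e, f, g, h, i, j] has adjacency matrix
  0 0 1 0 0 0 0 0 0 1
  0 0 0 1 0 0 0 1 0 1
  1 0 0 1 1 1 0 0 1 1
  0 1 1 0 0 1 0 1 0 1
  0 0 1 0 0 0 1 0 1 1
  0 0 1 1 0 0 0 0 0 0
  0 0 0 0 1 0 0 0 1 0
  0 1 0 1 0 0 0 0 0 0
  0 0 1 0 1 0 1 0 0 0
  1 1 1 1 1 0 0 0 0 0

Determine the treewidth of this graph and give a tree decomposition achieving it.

Treewidth 2.
Bags: B1 = {c, e, i}  B2 = {c, e, j}  B3 = {c, d, j}  B4 = {b, d, j}  B5 = {b, d, h}  B6 = {a, c, j}  B7 = {c, d, f}  B8 = {e, g, i}
Tree: B1–B2, B2–B3, B3–B4, B4–B5, B3–B6, B3–B7, B1–B8

The largest bag has 3 vertices, giving width 2; this decomposition certifies tw(G) ≤ 2. On the other hand G contains the 3-clique {e, g, i}. A clique must lie in a single bag of any decomposition, so no decomposition can have width below 2. The upper and lower bounds meet at 2, so that is the treewidth.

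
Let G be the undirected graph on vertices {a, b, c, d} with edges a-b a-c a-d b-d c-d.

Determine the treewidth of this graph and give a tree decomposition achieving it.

Treewidth 2.
One such decomposition:
Bags: B1 = {a, c, d}  B2 = {a, b, d}
Tree: B1–B2

The largest bag has 3 vertices, giving width 2; this decomposition certifies tw(G) ≤ 2. On the other hand G contains the 3-clique {a, c, d}. A clique must lie in a single bag of any decomposition, so no decomposition can have width below 2. Therefore the treewidth is 2.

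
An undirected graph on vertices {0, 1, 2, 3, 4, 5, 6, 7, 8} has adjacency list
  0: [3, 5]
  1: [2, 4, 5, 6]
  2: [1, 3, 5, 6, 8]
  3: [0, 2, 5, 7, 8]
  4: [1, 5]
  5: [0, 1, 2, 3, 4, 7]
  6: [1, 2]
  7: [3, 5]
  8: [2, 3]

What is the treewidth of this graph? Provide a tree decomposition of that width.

Every bag has size at most 3, so the width is 3 − 1 = 2 and tw(G) ≤ 2. Conversely, {2, 3, 8} is a clique of size 3, and the vertices of any clique must share a bag in every tree decomposition; so some bag has ≥ 3 vertices and tw(G) ≥ 2. Hence tw(G) = 2 exactly.

Treewidth 2.
One optimal decomposition is:
Bags: B1 = {2, 3, 5}  B2 = {1, 2, 5}  B3 = {2, 3, 8}  B4 = {1, 2, 6}  B5 = {1, 4, 5}  B6 = {3, 5, 7}  B7 = {0, 3, 5}
Tree: B1–B2, B1–B3, B2–B4, B2–B5, B1–B6, B6–B7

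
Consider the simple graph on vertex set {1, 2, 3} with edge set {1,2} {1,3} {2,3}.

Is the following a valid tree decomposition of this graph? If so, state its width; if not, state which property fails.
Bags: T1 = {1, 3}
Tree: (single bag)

No — vertex 2 appears in no bag.

A tree decomposition must satisfy three properties: every vertex lies in some bag; for every edge, both endpoints lie together in some bag; and for every vertex, the bags containing it form a connected subtree. Here vertex 2 appears in no bag, so the decomposition is invalid.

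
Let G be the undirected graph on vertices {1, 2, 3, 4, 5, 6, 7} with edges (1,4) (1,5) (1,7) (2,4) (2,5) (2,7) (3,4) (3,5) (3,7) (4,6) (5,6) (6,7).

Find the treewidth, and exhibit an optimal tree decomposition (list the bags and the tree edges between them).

Treewidth 3.
One optimal decomposition is:
Bags: B1 = {3, 4, 5, 7}  B2 = {4, 5, 6, 7}  B3 = {1, 4, 5, 7}  B4 = {2, 4, 5, 7}
Tree: B1–B2, B2–B3, B3–B4

The largest bag has 4 vertices, giving width 3; this decomposition certifies tw(G) ≤ 3. For the lower bound: the 4 vertex sets {3,7}, {4,6}, {5}, {1} are disjoint, each induces a connected subgraph, and every pair is joined by at least one edge of G. Contracting each set to a single vertex therefore yields K_{4} as a minor, and since treewidth is minor-monotone, tw(G) ≥ tw(K_{4}) = 3. Therefore the treewidth is 3.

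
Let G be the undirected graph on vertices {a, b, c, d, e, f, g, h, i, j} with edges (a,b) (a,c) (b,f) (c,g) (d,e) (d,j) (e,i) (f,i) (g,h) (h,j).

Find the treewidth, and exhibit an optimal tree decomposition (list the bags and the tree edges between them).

The largest bag has 3 vertices, giving width 2; this decomposition certifies tw(G) ≤ 2. Since h–j–d–e–i–f–b–a–c–g–h is a cycle in G, G is not acyclic. Forests are exactly the graphs of treewidth ≤ 1, so tw(G) ≥ 2. Combining the bounds, tw(G) = 2.

Treewidth 2.
One optimal decomposition is:
Bags: B1 = {d, h, j}  B2 = {d, e, h}  B3 = {e, h, i}  B4 = {f, h, i}  B5 = {b, f, h}  B6 = {a, b, h}  B7 = {a, c, h}  B8 = {c, g, h}
Tree: B1–B2, B2–B3, B3–B4, B4–B5, B5–B6, B6–B7, B7–B8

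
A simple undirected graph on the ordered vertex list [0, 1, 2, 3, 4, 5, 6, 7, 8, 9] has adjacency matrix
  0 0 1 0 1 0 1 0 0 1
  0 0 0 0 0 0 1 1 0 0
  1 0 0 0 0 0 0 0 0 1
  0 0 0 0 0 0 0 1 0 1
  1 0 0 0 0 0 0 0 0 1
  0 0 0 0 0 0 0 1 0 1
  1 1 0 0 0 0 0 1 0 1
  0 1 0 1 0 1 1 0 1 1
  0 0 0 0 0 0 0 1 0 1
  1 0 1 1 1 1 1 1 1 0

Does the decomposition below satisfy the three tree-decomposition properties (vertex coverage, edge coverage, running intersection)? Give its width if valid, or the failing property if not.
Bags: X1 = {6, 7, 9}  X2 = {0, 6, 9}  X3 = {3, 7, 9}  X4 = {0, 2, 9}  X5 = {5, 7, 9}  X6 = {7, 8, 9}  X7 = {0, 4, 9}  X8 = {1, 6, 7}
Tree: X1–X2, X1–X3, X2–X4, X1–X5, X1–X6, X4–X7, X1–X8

Yes; width 2.

Every vertex of G appears in some bag (union = {0, 1, 2, 3, 4, 5, 6, 7, 8, 9}); every edge is covered by a bag; and for each vertex v the set of bags containing v is connected in the bag tree. The decomposition is therefore valid. The largest bag has 3 vertices, so the width is 2.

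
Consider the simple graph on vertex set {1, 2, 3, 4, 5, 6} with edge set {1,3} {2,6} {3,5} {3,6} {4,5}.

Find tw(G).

1

A width-1 tree decomposition is:
Bags: B1 = {3, 6}  B2 = {3, 5}  B3 = {2, 6}  B4 = {4, 5}  B5 = {1, 3}
Tree: B1–B2, B1–B3, B2–B4, B1–B5
Each bag holds 2 vertices, so the decomposition has width 1, which upper-bounds the treewidth. Any graph with an edge has treewidth ≥ 1, and G has the edge 3–6. Hence tw(G) = 1 exactly.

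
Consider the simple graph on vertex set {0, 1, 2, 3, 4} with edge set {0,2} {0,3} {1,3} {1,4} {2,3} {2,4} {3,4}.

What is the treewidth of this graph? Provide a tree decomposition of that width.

Treewidth 2.
Bags: B1 = {1, 3, 4}  B2 = {2, 3, 4}  B3 = {0, 2, 3}
Tree: B1–B2, B2–B3

Every bag has size at most 3, so the width is 3 − 1 = 2 and tw(G) ≤ 2. For the lower bound, the 3 vertices {1, 3, 4} are pairwise adjacent, and any tree decomposition puts a clique entirely inside one bag — forcing width ≥ 2. Hence tw(G) = 2 exactly.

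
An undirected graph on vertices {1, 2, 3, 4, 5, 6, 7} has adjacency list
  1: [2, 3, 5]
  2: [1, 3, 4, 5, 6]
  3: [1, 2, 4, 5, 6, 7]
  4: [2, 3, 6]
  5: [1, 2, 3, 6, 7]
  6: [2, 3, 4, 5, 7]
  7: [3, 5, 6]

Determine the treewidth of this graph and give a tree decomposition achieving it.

The largest bag has 4 vertices, giving width 3; this decomposition certifies tw(G) ≤ 3. For the lower bound, the 4 vertices {2, 3, 4, 6} are pairwise adjacent, and any tree decomposition puts a clique entirely inside one bag — forcing width ≥ 3. Therefore the treewidth is 3.

Treewidth 3.
One such decomposition:
Bags: B1 = {2, 3, 4, 6}  B2 = {2, 3, 5, 6}  B3 = {1, 2, 3, 5}  B4 = {3, 5, 6, 7}
Tree: B1–B2, B2–B3, B2–B4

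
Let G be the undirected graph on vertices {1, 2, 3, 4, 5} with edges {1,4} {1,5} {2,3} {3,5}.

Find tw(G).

1

A width-1 tree decomposition is:
Bags: B1 = {1, 4}  B2 = {1, 5}  B3 = {3, 5}  B4 = {2, 3}
Tree: B1–B2, B2–B3, B3–B4
Every bag has size at most 2, so the width is 2 − 1 = 1 and tw(G) ≤ 1. Since G has at least one edge (e.g. 4–1), it is not an edgeless graph, so tw(G) ≥ 1. Combining the bounds, tw(G) = 1.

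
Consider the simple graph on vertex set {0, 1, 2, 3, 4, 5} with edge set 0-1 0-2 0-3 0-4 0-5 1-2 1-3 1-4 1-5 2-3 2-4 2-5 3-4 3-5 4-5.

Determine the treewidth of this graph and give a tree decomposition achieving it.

A single bag containing all 6 vertices is trivially a valid decomposition of width 5. On the other hand G contains the 6-clique {0, 1, 2, 3, 4, 5}. A clique must lie in a single bag of any decomposition, so no decomposition can have width below 5. Combining the bounds, tw(G) = 5.

Treewidth 5.
One such decomposition:
Bags: B1 = {0, 1, 2, 3, 4, 5}
Tree: (single bag)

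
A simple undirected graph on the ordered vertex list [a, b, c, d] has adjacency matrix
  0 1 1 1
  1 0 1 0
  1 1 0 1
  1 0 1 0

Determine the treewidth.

A width-2 tree decomposition is:
Bags: B1 = {a, b, c}  B2 = {a, c, d}
Tree: B1–B2
Every bag has size at most 3, so the width is 3 − 1 = 2 and tw(G) ≤ 2. Conversely, {a, c, d} is a clique of size 3, and the vertices of any clique must share a bag in every tree decomposition; so some bag has ≥ 3 vertices and tw(G) ≥ 2. Therefore the treewidth is 2.

2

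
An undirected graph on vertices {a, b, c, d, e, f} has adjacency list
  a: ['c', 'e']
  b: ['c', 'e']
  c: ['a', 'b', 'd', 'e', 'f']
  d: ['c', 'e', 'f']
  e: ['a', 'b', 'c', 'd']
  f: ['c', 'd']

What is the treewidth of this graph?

A width-2 tree decomposition is:
Bags: B1 = {c, d, e}  B2 = {b, c, e}  B3 = {a, c, e}  B4 = {c, d, f}
Tree: B1–B2, B1–B3, B1–B4
Each bag holds 3 vertices, so the decomposition has width 2, which upper-bounds the treewidth. On the other hand G contains the 3-clique {c, d, e}. A clique must lie in a single bag of any decomposition, so no decomposition can have width below 2. The upper and lower bounds meet at 2, so that is the treewidth.

2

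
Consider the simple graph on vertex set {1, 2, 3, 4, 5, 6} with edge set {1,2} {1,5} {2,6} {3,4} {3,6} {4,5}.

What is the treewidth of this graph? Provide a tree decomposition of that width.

Every bag has size at most 3, so the width is 3 − 1 = 2 and tw(G) ≤ 2. The edges 1–5–4–3–6–2–1 form a cycle, so G is not a tree and its treewidth is at least 2. Therefore the treewidth is 2.

Treewidth 2.
Bags: B1 = {1, 4, 5}  B2 = {1, 3, 4}  B3 = {1, 3, 6}  B4 = {1, 2, 6}
Tree: B1–B2, B2–B3, B3–B4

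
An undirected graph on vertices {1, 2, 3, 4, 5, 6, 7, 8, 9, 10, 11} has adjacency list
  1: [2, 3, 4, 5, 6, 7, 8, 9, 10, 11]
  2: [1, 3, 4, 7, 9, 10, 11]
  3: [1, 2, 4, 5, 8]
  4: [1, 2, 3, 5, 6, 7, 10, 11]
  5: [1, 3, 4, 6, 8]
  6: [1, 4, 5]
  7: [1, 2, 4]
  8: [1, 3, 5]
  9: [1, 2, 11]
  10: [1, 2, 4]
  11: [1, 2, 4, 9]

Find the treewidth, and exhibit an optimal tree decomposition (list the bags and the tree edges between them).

Every bag has size at most 4, so the width is 4 − 1 = 3 and tw(G) ≤ 3. For the lower bound, the 4 vertices {1, 3, 5, 8} are pairwise adjacent, and any tree decomposition puts a clique entirely inside one bag — forcing width ≥ 3. Therefore the treewidth is 3.

Treewidth 3.
One optimal decomposition is:
Bags: B1 = {1, 2, 4, 7}  B2 = {1, 2, 3, 4}  B3 = {1, 3, 4, 5}  B4 = {1, 2, 4, 11}  B5 = {1, 3, 5, 8}  B6 = {1, 4, 5, 6}  B7 = {1, 2, 4, 10}  B8 = {1, 2, 9, 11}
Tree: B1–B2, B2–B3, B2–B4, B3–B5, B3–B6, B1–B7, B4–B8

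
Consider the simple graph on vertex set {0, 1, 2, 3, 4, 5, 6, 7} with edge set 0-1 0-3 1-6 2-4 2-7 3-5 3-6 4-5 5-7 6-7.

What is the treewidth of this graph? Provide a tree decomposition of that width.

Treewidth 2.
One such decomposition:
Bags: B1 = {2, 4, 5}  B2 = {2, 5, 7}  B3 = {3, 5, 7}  B4 = {3, 6, 7}  B5 = {0, 3, 6}  B6 = {0, 1, 6}
Tree: B1–B2, B2–B3, B3–B4, B4–B5, B5–B6

Each bag holds 3 vertices, so the decomposition has width 2, which upper-bounds the treewidth. The edges 4–2–7–5–4 form a cycle, so G is not a tree and its treewidth is at least 2. Combining the bounds, tw(G) = 2.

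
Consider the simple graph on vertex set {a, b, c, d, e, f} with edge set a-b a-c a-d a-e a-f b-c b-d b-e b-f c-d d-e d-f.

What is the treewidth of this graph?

3

A width-3 tree decomposition is:
Bags: B1 = {a, b, d, f}  B2 = {a, b, d, e}  B3 = {a, b, c, d}
Tree: B1–B2, B2–B3
Each bag holds 4 vertices, so the decomposition has width 3, which upper-bounds the treewidth. On the other hand G contains the 4-clique {a, b, d, e}. A clique must lie in a single bag of any decomposition, so no decomposition can have width below 3. Therefore the treewidth is 3.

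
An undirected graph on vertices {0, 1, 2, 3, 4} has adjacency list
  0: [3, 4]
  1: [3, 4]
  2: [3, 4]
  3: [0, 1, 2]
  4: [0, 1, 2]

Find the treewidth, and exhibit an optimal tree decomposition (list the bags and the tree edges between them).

Each bag holds 3 vertices, so the decomposition has width 2, which upper-bounds the treewidth. The edges 0–3–1–4–0 form a cycle, so G is not a tree and its treewidth is at least 2. Hence tw(G) = 2 exactly.

Treewidth 2.
One optimal decomposition is:
Bags: B1 = {0, 3, 4}  B2 = {1, 3, 4}  B3 = {2, 3, 4}
Tree: B1–B2, B2–B3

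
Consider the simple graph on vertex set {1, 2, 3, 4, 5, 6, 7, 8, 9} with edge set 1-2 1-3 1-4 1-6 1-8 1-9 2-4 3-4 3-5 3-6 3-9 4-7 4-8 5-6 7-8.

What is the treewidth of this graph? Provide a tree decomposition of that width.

Every bag has size at most 3, so the width is 3 − 1 = 2 and tw(G) ≤ 2. On the other hand G contains the 3-clique {1, 4, 8}. A clique must lie in a single bag of any decomposition, so no decomposition can have width below 2. The upper and lower bounds meet at 2, so that is the treewidth.

Treewidth 2.
One such decomposition:
Bags: B1 = {1, 3, 4}  B2 = {1, 4, 8}  B3 = {4, 7, 8}  B4 = {1, 2, 4}  B5 = {1, 3, 6}  B6 = {1, 3, 9}  B7 = {3, 5, 6}
Tree: B1–B2, B2–B3, B2–B4, B1–B5, B1–B6, B5–B7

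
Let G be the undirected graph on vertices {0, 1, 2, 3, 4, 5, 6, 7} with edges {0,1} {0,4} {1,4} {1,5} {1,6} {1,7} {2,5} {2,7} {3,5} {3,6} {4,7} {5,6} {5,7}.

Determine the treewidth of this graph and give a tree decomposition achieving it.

Each bag holds 3 vertices, so the decomposition has width 2, which upper-bounds the treewidth. On the other hand G contains the 3-clique {0, 1, 4}. A clique must lie in a single bag of any decomposition, so no decomposition can have width below 2. Hence tw(G) = 2 exactly.

Treewidth 2.
Bags: B1 = {2, 5, 7}  B2 = {1, 5, 7}  B3 = {1, 4, 7}  B4 = {0, 1, 4}  B5 = {1, 5, 6}  B6 = {3, 5, 6}
Tree: B1–B2, B2–B3, B3–B4, B2–B5, B5–B6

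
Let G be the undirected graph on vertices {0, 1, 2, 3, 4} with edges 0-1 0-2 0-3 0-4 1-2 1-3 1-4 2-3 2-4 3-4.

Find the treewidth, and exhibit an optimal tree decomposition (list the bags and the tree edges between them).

With just one bag of size 5, the width is 5 − 1 = 4, so tw(G) ≤ 4. On the other hand G contains the 5-clique {0, 1, 2, 3, 4}. A clique must lie in a single bag of any decomposition, so no decomposition can have width below 4. Combining the bounds, tw(G) = 4.

Treewidth 4.
One such decomposition:
Bags: B1 = {0, 1, 2, 3, 4}
Tree: (single bag)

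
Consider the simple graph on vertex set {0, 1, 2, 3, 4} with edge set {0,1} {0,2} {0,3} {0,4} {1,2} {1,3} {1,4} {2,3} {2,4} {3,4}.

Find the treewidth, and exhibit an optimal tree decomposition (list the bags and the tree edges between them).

A single bag containing all 5 vertices is trivially a valid decomposition of width 4. On the other hand G contains the 5-clique {0, 1, 2, 3, 4}. A clique must lie in a single bag of any decomposition, so no decomposition can have width below 4. Combining the bounds, tw(G) = 4.

Treewidth 4.
Bags: B1 = {0, 1, 2, 3, 4}
Tree: (single bag)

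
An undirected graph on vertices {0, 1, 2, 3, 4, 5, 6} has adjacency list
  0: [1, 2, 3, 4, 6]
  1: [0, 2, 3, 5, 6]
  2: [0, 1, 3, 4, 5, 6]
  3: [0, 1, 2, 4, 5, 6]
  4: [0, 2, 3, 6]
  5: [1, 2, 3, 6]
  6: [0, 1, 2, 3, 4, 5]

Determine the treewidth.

A width-4 tree decomposition is:
Bags: B1 = {0, 1, 2, 3, 6}  B2 = {1, 2, 3, 5, 6}  B3 = {0, 2, 3, 4, 6}
Tree: B1–B2, B1–B3
Every bag has size at most 5, so the width is 5 − 1 = 4 and tw(G) ≤ 4. For the lower bound, the 5 vertices {0, 1, 2, 3, 6} are pairwise adjacent, and any tree decomposition puts a clique entirely inside one bag — forcing width ≥ 4. Combining the bounds, tw(G) = 4.

4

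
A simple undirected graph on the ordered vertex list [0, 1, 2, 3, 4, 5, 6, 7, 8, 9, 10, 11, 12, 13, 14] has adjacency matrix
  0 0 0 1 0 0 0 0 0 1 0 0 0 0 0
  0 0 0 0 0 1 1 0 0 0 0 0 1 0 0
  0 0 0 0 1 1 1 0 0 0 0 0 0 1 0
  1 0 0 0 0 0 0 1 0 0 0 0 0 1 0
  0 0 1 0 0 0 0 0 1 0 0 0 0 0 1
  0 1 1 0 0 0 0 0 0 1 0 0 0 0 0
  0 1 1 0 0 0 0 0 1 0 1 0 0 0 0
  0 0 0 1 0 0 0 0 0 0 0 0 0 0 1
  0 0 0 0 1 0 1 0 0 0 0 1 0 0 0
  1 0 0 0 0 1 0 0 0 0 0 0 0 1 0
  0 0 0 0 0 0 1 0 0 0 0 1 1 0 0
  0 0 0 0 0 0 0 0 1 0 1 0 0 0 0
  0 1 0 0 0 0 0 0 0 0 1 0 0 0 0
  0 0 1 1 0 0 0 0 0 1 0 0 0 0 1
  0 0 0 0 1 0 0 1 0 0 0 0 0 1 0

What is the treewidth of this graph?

A width-3 tree decomposition is:
Bags: B1 = {1, 10, 11, 12}  B2 = {1, 6, 10, 11}  B3 = {1, 6, 8, 11}  B4 = {1, 5, 6, 8}  B5 = {2, 5, 6, 8}  B6 = {2, 4, 5, 8}  B7 = {2, 4, 5, 9}  B8 = {2, 4, 9, 13}  B9 = {4, 9, 13, 14}  B10 = {0, 9, 13, 14}  B11 = {0, 3, 13, 14}  B12 = {0, 3, 7, 14}
Tree: B1–B2, B2–B3, B3–B4, B4–B5, B5–B6, B6–B7, B7–B8, B8–B9, B9–B10, B10–B11, B11–B12
Each bag holds 4 vertices, so the decomposition has width 3, which upper-bounds the treewidth. For the lower bound: the 4 vertex sets {10,11,12}, {1}, {6}, {2,4,5,8} are disjoint, each induces a connected subgraph, and every pair is joined by at least one edge of G. Contracting each set to a single vertex therefore yields K_{4} as a minor, and since treewidth is minor-monotone, tw(G) ≥ tw(K_{4}) = 3. The upper and lower bounds meet at 3, so that is the treewidth.

3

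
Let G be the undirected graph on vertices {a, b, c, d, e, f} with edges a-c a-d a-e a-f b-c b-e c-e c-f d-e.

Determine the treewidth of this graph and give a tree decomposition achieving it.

Every bag has size at most 3, so the width is 3 − 1 = 2 and tw(G) ≤ 2. For the lower bound, the 3 vertices {a, d, e} are pairwise adjacent, and any tree decomposition puts a clique entirely inside one bag — forcing width ≥ 2. Therefore the treewidth is 2.

Treewidth 2.
Bags: B1 = {a, c, e}  B2 = {b, c, e}  B3 = {a, d, e}  B4 = {a, c, f}
Tree: B1–B2, B1–B3, B1–B4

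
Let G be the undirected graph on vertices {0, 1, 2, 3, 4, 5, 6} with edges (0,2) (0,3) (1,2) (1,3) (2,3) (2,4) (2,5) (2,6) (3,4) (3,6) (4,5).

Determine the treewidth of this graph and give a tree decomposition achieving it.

Each bag holds 3 vertices, so the decomposition has width 2, which upper-bounds the treewidth. On the other hand G contains the 3-clique {0, 2, 3}. A clique must lie in a single bag of any decomposition, so no decomposition can have width below 2. Hence tw(G) = 2 exactly.

Treewidth 2.
One optimal decomposition is:
Bags: B1 = {2, 3, 4}  B2 = {0, 2, 3}  B3 = {1, 2, 3}  B4 = {2, 3, 6}  B5 = {2, 4, 5}
Tree: B1–B2, B1–B3, B3–B4, B1–B5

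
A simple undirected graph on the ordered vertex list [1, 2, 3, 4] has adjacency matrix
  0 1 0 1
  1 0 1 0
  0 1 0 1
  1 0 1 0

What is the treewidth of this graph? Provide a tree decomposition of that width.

Treewidth 2.
One such decomposition:
Bags: B1 = {1, 3, 4}  B2 = {1, 2, 3}
Tree: B1–B2

Every bag has size at most 3, so the width is 3 − 1 = 2 and tw(G) ≤ 2. Since 1–4–3–2–1 is a cycle in G, G is not acyclic. Forests are exactly the graphs of treewidth ≤ 1, so tw(G) ≥ 2. The upper and lower bounds meet at 2, so that is the treewidth.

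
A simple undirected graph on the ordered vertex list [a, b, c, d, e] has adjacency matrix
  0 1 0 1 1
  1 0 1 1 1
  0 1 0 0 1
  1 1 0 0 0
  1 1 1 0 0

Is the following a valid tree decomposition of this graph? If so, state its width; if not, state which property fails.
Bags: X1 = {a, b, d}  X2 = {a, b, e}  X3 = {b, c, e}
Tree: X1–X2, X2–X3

Checking the three conditions: (i) the bags cover all of {a, b, c, d, e}; (ii) for each edge, some bag contains both endpoints; (iii) the bags containing any fixed vertex form a subtree. All hold, so the decomposition is valid with width 3 − 1 = 2.

Yes; width 2.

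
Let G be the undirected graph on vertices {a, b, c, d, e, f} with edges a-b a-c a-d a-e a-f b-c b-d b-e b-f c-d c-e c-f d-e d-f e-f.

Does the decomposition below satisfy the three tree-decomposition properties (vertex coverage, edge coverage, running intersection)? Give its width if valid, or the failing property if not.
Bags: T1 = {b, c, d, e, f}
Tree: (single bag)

No — vertex a appears in no bag.

A tree decomposition must satisfy three properties: every vertex lies in some bag; for every edge, both endpoints lie together in some bag; and for every vertex, the bags containing it form a connected subtree. Here vertex a appears in no bag, so the decomposition is invalid.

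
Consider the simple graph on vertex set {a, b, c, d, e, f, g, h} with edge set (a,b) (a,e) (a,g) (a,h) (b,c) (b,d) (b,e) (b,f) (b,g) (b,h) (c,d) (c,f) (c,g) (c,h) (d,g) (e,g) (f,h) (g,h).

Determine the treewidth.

A width-3 tree decomposition is:
Bags: B1 = {a, b, g, h}  B2 = {b, c, g, h}  B3 = {a, b, e, g}  B4 = {b, c, f, h}  B5 = {b, c, d, g}
Tree: B1–B2, B1–B3, B2–B4, B2–B5
Each bag holds 4 vertices, so the decomposition has width 3, which upper-bounds the treewidth. On the other hand G contains the 4-clique {b, c, d, g}. A clique must lie in a single bag of any decomposition, so no decomposition can have width below 3. Therefore the treewidth is 3.

3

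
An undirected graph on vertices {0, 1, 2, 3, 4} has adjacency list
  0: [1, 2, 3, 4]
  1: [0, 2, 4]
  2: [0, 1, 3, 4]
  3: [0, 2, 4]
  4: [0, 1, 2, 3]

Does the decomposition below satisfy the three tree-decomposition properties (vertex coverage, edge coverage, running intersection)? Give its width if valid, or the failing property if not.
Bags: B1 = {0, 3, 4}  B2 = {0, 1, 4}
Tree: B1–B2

No — vertex 2 appears in no bag.

A tree decomposition must satisfy three properties: every vertex lies in some bag; for every edge, both endpoints lie together in some bag; and for every vertex, the bags containing it form a connected subtree. Here vertex 2 appears in no bag, so the decomposition is invalid.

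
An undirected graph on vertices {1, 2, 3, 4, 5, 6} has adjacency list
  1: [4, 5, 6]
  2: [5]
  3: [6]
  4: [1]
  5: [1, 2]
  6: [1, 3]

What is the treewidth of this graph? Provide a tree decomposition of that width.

Each bag holds 2 vertices, so the decomposition has width 1, which upper-bounds the treewidth. Since G has at least one edge (e.g. 6–1), it is not an edgeless graph, so tw(G) ≥ 1. The upper and lower bounds meet at 1, so that is the treewidth.

Treewidth 1.
One optimal decomposition is:
Bags: B1 = {1, 6}  B2 = {3, 6}  B3 = {1, 5}  B4 = {1, 4}  B5 = {2, 5}
Tree: B1–B2, B1–B3, B1–B4, B3–B5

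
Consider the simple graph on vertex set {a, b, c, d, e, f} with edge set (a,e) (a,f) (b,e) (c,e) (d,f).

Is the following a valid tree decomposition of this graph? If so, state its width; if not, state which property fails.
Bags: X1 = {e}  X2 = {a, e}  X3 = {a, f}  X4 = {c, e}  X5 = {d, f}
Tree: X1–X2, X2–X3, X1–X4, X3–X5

No — vertex b appears in no bag.

A tree decomposition must satisfy three properties: every vertex lies in some bag; for every edge, both endpoints lie together in some bag; and for every vertex, the bags containing it form a connected subtree. Here vertex b appears in no bag, so the decomposition is invalid.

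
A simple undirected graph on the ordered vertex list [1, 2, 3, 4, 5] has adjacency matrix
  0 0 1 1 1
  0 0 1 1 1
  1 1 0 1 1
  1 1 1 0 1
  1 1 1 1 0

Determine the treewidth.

3

A width-3 tree decomposition is:
Bags: B1 = {1, 3, 4, 5}  B2 = {2, 3, 4, 5}
Tree: B1–B2
The largest bag has 4 vertices, giving width 3; this decomposition certifies tw(G) ≤ 3. For the lower bound, the 4 vertices {1, 3, 4, 5} are pairwise adjacent, and any tree decomposition puts a clique entirely inside one bag — forcing width ≥ 3. The upper and lower bounds meet at 3, so that is the treewidth.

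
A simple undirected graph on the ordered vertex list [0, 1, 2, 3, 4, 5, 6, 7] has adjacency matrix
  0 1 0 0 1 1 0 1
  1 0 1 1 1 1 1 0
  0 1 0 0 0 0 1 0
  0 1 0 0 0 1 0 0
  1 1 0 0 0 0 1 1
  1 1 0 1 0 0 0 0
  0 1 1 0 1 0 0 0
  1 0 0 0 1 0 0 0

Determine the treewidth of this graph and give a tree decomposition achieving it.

Treewidth 2.
One optimal decomposition is:
Bags: B1 = {0, 1, 5}  B2 = {0, 1, 4}  B3 = {1, 3, 5}  B4 = {0, 4, 7}  B5 = {1, 4, 6}  B6 = {1, 2, 6}
Tree: B1–B2, B1–B3, B2–B4, B2–B5, B5–B6

Each bag holds 3 vertices, so the decomposition has width 2, which upper-bounds the treewidth. For the lower bound, the 3 vertices {0, 1, 4} are pairwise adjacent, and any tree decomposition puts a clique entirely inside one bag — forcing width ≥ 2. The upper and lower bounds meet at 2, so that is the treewidth.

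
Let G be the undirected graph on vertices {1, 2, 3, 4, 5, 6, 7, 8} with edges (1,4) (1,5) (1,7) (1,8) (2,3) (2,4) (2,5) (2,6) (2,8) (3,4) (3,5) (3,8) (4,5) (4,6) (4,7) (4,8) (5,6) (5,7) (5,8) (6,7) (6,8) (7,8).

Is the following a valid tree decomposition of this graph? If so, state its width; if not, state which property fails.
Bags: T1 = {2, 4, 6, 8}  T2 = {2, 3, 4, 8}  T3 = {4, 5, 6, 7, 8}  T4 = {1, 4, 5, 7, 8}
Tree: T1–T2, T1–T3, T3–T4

A tree decomposition must satisfy three properties: every vertex lies in some bag; for every edge, both endpoints lie together in some bag; and for every vertex, the bags containing it form a connected subtree. Here edge (5,2) lies in no bag, so the decomposition is invalid.

No — edge (5,2) lies in no bag.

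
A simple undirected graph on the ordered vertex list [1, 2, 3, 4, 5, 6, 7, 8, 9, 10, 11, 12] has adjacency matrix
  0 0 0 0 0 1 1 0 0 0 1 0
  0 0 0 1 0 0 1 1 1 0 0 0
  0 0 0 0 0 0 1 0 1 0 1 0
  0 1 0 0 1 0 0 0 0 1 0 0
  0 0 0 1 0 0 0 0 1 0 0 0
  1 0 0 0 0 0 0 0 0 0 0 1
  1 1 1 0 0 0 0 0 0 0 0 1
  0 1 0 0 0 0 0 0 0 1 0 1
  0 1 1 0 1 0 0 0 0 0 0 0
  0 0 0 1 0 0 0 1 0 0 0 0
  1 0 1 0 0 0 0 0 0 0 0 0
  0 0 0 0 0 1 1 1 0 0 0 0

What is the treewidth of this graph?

3

A width-3 tree decomposition is:
Bags: B1 = {1, 6, 11, 12}  B2 = {1, 7, 11, 12}  B3 = {3, 7, 11, 12}  B4 = {3, 7, 8, 12}  B5 = {2, 3, 7, 8}  B6 = {2, 3, 8, 9}  B7 = {2, 8, 9, 10}  B8 = {2, 4, 9, 10}  B9 = {4, 5, 9, 10}
Tree: B1–B2, B2–B3, B3–B4, B4–B5, B5–B6, B6–B7, B7–B8, B8–B9
Every bag has size at most 4, so the width is 4 − 1 = 3 and tw(G) ≤ 3. For the lower bound: the 4 vertex sets {1,6,11}, {12}, {7}, {2,3,8,9} are disjoint, each induces a connected subgraph, and every pair is joined by at least one edge of G. Contracting each set to a single vertex therefore yields K_{4} as a minor, and since treewidth is minor-monotone, tw(G) ≥ tw(K_{4}) = 3. The upper and lower bounds meet at 3, so that is the treewidth.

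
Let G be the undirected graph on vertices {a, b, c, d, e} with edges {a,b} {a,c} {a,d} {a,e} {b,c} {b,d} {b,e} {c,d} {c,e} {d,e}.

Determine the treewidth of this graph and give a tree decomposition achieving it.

With just one bag of size 5, the width is 5 − 1 = 4, so tw(G) ≤ 4. For the lower bound, the 5 vertices {a, b, c, d, e} are pairwise adjacent, and any tree decomposition puts a clique entirely inside one bag — forcing width ≥ 4. Therefore the treewidth is 4.

Treewidth 4.
One such decomposition:
Bags: B1 = {a, b, c, d, e}
Tree: (single bag)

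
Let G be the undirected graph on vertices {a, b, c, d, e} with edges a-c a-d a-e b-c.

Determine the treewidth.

A width-1 tree decomposition is:
Bags: B1 = {a, d}  B2 = {a, c}  B3 = {b, c}  B4 = {a, e}
Tree: B1–B2, B2–B3, B1–B4
The largest bag has 2 vertices, giving width 1; this decomposition certifies tw(G) ≤ 1. Any graph with an edge has treewidth ≥ 1, and G has the edge a–d. The upper and lower bounds meet at 1, so that is the treewidth.

1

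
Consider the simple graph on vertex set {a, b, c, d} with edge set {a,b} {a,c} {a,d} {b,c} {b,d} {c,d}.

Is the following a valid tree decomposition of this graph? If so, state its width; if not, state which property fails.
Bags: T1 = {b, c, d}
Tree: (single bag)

A tree decomposition must satisfy three properties: every vertex lies in some bag; for every edge, both endpoints lie together in some bag; and for every vertex, the bags containing it form a connected subtree. Here vertex a appears in no bag, so the decomposition is invalid.

No — vertex a appears in no bag.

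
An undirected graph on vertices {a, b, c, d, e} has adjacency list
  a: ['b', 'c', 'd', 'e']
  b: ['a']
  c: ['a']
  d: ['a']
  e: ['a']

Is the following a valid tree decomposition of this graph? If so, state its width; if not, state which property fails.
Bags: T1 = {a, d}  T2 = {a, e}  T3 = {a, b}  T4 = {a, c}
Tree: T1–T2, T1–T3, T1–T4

Yes; width 1.

Checking the three conditions: (i) the bags cover all of {a, b, c, d, e}; (ii) for each edge, some bag contains both endpoints; (iii) the bags containing any fixed vertex form a subtree. All hold, so the decomposition is valid with width 2 − 1 = 1.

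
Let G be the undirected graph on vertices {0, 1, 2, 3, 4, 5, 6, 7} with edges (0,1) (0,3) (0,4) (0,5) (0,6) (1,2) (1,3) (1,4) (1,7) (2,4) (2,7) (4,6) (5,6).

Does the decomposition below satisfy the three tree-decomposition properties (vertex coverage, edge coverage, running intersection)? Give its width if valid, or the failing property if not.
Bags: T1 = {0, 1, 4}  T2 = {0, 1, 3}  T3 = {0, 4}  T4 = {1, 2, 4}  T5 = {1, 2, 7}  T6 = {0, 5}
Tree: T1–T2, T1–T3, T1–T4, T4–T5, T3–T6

A tree decomposition must satisfy three properties: every vertex lies in some bag; for every edge, both endpoints lie together in some bag; and for every vertex, the bags containing it form a connected subtree. Here vertex 6 appears in no bag, so the decomposition is invalid.

No — vertex 6 appears in no bag.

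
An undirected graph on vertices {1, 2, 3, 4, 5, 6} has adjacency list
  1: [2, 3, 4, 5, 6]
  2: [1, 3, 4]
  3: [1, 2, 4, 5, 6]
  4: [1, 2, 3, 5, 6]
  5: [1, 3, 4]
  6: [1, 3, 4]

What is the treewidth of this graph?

A width-3 tree decomposition is:
Bags: B1 = {1, 3, 4, 5}  B2 = {1, 3, 4, 6}  B3 = {1, 2, 3, 4}
Tree: B1–B2, B1–B3
Every bag has size at most 4, so the width is 4 − 1 = 3 and tw(G) ≤ 3. Conversely, {1, 2, 3, 4} is a clique of size 4, and the vertices of any clique must share a bag in every tree decomposition; so some bag has ≥ 4 vertices and tw(G) ≥ 3. The upper and lower bounds meet at 3, so that is the treewidth.

3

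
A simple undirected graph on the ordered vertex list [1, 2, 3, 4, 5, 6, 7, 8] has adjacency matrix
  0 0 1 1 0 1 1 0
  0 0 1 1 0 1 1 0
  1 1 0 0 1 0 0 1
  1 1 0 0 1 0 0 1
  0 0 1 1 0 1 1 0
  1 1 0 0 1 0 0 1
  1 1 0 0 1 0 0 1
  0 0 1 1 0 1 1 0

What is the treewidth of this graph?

A width-4 tree decomposition is:
Bags: B1 = {1, 2, 5, 7, 8}  B2 = {1, 2, 5, 6, 8}  B3 = {1, 2, 4, 5, 8}  B4 = {1, 2, 3, 5, 8}
Tree: B1–B2, B2–B3, B3–B4
The largest bag has 5 vertices, giving width 4; this decomposition certifies tw(G) ≤ 4. For the lower bound: the 5 vertex sets {2,7}, {5,6}, {4,8}, {1}, {3} are disjoint, each induces a connected subgraph, and every pair is joined by at least one edge of G. Contracting each set to a single vertex therefore yields K_{5} as a minor, and since treewidth is minor-monotone, tw(G) ≥ tw(K_{5}) = 4. Therefore the treewidth is 4.

4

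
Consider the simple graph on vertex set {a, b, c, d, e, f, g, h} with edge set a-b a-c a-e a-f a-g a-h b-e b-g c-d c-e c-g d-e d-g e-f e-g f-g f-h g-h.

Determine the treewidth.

A width-3 tree decomposition is:
Bags: B1 = {a, c, e, g}  B2 = {c, d, e, g}  B3 = {a, e, f, g}  B4 = {a, f, g, h}  B5 = {a, b, e, g}
Tree: B1–B2, B1–B3, B3–B4, B3–B5
The largest bag has 4 vertices, giving width 3; this decomposition certifies tw(G) ≤ 3. Conversely, {c, d, e, g} is a clique of size 4, and the vertices of any clique must share a bag in every tree decomposition; so some bag has ≥ 4 vertices and tw(G) ≥ 3. The upper and lower bounds meet at 3, so that is the treewidth.

3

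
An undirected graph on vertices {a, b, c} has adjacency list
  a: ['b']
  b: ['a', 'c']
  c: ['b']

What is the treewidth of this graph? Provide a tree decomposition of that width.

Each bag holds 2 vertices, so the decomposition has width 1, which upper-bounds the treewidth. G has an edge, so its treewidth is at least 1. The upper and lower bounds meet at 1, so that is the treewidth.

Treewidth 1.
One such decomposition:
Bags: B1 = {b, c}  B2 = {a, b}
Tree: B1–B2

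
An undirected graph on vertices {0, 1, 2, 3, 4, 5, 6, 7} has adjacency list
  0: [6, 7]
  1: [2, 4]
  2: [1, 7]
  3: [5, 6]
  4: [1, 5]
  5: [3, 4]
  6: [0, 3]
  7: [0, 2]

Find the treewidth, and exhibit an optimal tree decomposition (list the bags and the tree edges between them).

Treewidth 2.
Bags: B1 = {1, 4, 5}  B2 = {1, 2, 5}  B3 = {2, 5, 7}  B4 = {0, 5, 7}  B5 = {0, 5, 6}  B6 = {3, 5, 6}
Tree: B1–B2, B2–B3, B3–B4, B4–B5, B5–B6

Each bag holds 3 vertices, so the decomposition has width 2, which upper-bounds the treewidth. The edges 5–4–1–2–7–0–6–3–5 form a cycle, so G is not a tree and its treewidth is at least 2. Therefore the treewidth is 2.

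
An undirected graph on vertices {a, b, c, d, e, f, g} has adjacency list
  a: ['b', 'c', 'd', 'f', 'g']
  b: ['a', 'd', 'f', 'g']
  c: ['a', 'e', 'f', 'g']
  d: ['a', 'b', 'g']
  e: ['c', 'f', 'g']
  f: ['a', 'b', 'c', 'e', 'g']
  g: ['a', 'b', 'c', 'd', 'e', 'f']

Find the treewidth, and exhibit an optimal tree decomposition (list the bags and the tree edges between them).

Every bag has size at most 4, so the width is 4 − 1 = 3 and tw(G) ≤ 3. Conversely, {a, b, d, g} is a clique of size 4, and the vertices of any clique must share a bag in every tree decomposition; so some bag has ≥ 4 vertices and tw(G) ≥ 3. Combining the bounds, tw(G) = 3.

Treewidth 3.
One optimal decomposition is:
Bags: B1 = {c, e, f, g}  B2 = {a, c, f, g}  B3 = {a, b, f, g}  B4 = {a, b, d, g}
Tree: B1–B2, B2–B3, B3–B4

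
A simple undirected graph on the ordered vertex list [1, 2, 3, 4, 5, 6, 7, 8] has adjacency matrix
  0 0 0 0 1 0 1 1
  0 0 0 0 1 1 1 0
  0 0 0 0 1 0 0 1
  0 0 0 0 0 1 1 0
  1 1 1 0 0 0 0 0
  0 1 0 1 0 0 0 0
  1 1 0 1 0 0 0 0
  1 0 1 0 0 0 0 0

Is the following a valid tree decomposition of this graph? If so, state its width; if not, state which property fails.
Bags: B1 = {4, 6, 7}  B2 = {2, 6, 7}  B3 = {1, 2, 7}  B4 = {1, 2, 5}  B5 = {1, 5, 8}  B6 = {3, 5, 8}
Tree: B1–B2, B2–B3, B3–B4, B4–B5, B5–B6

Yes; width 2.

Vertex coverage: the bags together contain {1, 2, 3, 4, 5, 6, 7, 8}, the full vertex set. Edge coverage: each edge of G has both endpoints in at least one bag. Running intersection: for every vertex, the bags containing it form a connected subtree. All three properties hold, so this is a valid tree decomposition of width max|bag| − 1 = 2, and hence tw(G) ≤ 2.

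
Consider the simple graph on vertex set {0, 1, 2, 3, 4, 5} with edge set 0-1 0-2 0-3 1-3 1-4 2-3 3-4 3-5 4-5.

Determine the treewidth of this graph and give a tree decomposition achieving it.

Treewidth 2.
One such decomposition:
Bags: B1 = {1, 3, 4}  B2 = {0, 1, 3}  B3 = {0, 2, 3}  B4 = {3, 4, 5}
Tree: B1–B2, B2–B3, B1–B4

Each bag holds 3 vertices, so the decomposition has width 2, which upper-bounds the treewidth. For the lower bound, the 3 vertices {0, 1, 3} are pairwise adjacent, and any tree decomposition puts a clique entirely inside one bag — forcing width ≥ 2. Hence tw(G) = 2 exactly.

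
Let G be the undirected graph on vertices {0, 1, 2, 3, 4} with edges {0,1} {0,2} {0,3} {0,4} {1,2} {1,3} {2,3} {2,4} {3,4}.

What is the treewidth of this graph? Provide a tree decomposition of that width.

Every bag has size at most 4, so the width is 4 − 1 = 3 and tw(G) ≤ 3. On the other hand G contains the 4-clique {0, 1, 2, 3}. A clique must lie in a single bag of any decomposition, so no decomposition can have width below 3. Therefore the treewidth is 3.

Treewidth 3.
Bags: B1 = {0, 2, 3, 4}  B2 = {0, 1, 2, 3}
Tree: B1–B2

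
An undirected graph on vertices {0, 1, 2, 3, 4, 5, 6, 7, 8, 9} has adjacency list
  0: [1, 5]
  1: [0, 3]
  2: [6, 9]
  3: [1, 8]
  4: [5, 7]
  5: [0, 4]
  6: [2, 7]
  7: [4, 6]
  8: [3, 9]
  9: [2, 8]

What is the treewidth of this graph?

A width-2 tree decomposition is:
Bags: B1 = {0, 1, 5}  B2 = {1, 3, 5}  B3 = {3, 5, 8}  B4 = {5, 8, 9}  B5 = {2, 5, 9}  B6 = {2, 5, 6}  B7 = {5, 6, 7}  B8 = {4, 5, 7}
Tree: B1–B2, B2–B3, B3–B4, B4–B5, B5–B6, B6–B7, B7–B8
Each bag holds 3 vertices, so the decomposition has width 2, which upper-bounds the treewidth. For the lower bound, G contains the cycle 5–0–1–3–8–9–2–6–7–4–5, so G is not a forest; only forests have treewidth ≤ 1, hence tw(G) ≥ 2. Combining the bounds, tw(G) = 2.

2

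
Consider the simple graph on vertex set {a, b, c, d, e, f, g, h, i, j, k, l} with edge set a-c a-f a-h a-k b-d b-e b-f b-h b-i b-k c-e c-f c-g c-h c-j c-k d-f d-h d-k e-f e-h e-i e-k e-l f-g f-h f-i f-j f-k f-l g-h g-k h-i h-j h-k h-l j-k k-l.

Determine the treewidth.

4

A width-4 tree decomposition is:
Bags: B1 = {c, f, h, j, k}  B2 = {a, c, f, h, k}  B3 = {c, e, f, h, k}  B4 = {b, e, f, h, k}  B5 = {c, f, g, h, k}  B6 = {b, e, f, h, i}  B7 = {b, d, f, h, k}  B8 = {e, f, h, k, l}
Tree: B1–B2, B1–B3, B3–B4, B3–B5, B4–B6, B4–B7, B4–B8
Each bag holds 5 vertices, so the decomposition has width 4, which upper-bounds the treewidth. Conversely, {b, d, f, h, k} is a clique of size 5, and the vertices of any clique must share a bag in every tree decomposition; so some bag has ≥ 5 vertices and tw(G) ≥ 4. Hence tw(G) = 4 exactly.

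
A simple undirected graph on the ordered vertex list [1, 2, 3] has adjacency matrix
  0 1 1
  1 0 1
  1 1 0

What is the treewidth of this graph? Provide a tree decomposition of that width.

A single bag containing all 3 vertices is trivially a valid decomposition of width 2. On the other hand G contains the 3-clique {1, 2, 3}. A clique must lie in a single bag of any decomposition, so no decomposition can have width below 2. Combining the bounds, tw(G) = 2.

Treewidth 2.
Bags: B1 = {1, 2, 3}
Tree: (single bag)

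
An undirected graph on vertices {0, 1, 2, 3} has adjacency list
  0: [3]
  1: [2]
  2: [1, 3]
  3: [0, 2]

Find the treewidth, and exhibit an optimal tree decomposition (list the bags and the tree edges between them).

The largest bag has 2 vertices, giving width 1; this decomposition certifies tw(G) ≤ 1. Since G has at least one edge (e.g. 1–2), it is not an edgeless graph, so tw(G) ≥ 1. The upper and lower bounds meet at 1, so that is the treewidth.

Treewidth 1.
Bags: B1 = {1, 2}  B2 = {2, 3}  B3 = {0, 3}
Tree: B1–B2, B2–B3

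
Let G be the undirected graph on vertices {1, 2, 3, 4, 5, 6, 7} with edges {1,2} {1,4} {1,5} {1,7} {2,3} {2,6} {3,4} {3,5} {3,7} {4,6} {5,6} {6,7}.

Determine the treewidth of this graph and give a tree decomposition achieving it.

Every bag has size at most 4, so the width is 4 − 1 = 3 and tw(G) ≤ 3. For the lower bound: the 4 vertex sets {1,5}, {3,7}, {6}, {4} are disjoint, each induces a connected subgraph, and every pair is joined by at least one edge of G. Contracting each set to a single vertex therefore yields K_{4} as a minor, and since treewidth is minor-monotone, tw(G) ≥ tw(K_{4}) = 3. Combining the bounds, tw(G) = 3.

Treewidth 3.
Bags: B1 = {1, 3, 5, 6}  B2 = {1, 3, 6, 7}  B3 = {1, 3, 4, 6}  B4 = {1, 2, 3, 6}
Tree: B1–B2, B2–B3, B3–B4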